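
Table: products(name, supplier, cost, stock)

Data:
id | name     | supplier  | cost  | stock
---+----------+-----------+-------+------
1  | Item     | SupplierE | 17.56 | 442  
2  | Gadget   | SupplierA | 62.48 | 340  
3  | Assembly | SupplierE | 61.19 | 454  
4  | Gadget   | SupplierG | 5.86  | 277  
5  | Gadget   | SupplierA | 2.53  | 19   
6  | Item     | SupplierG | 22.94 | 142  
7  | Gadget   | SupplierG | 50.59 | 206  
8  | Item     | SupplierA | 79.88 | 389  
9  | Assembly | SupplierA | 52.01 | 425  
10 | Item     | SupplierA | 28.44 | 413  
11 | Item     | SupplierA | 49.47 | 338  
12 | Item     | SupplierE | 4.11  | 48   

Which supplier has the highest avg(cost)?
SELECT supplier, AVG(cost) as val
FROM products
GROUP BY supplier
ORDER BY val DESC
LIMIT 1

Result: SupplierA with avg(cost) = 45.80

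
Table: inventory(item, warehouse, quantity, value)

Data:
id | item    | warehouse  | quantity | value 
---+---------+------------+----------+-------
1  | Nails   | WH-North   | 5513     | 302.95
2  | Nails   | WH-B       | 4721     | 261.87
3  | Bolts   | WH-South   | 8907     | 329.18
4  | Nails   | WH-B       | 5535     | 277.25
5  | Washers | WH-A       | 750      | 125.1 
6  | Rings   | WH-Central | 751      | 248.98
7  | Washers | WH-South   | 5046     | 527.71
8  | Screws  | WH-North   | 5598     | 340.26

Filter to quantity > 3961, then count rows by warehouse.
SELECT warehouse, COUNT(*)
FROM inventory
WHERE quantity > 3961
GROUP BY warehouse

Note: WHERE filters rows before grouping.

Result:
  WH-B: 2
  WH-North: 2
  WH-South: 2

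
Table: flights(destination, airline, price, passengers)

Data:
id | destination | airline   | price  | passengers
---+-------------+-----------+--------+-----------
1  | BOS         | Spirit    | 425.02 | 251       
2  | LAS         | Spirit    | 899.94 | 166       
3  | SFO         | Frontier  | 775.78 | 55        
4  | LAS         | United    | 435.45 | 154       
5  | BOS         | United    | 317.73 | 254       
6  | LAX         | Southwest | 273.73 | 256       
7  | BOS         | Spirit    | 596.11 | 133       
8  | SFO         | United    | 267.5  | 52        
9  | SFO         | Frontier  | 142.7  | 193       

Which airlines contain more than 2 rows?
SELECT airline, COUNT(*) as cnt
FROM flights
GROUP BY airline
HAVING COUNT(*) > 2

Result:
  Spirit: 3
  United: 3

Note: HAVING filters groups after aggregation, WHERE filters rows before.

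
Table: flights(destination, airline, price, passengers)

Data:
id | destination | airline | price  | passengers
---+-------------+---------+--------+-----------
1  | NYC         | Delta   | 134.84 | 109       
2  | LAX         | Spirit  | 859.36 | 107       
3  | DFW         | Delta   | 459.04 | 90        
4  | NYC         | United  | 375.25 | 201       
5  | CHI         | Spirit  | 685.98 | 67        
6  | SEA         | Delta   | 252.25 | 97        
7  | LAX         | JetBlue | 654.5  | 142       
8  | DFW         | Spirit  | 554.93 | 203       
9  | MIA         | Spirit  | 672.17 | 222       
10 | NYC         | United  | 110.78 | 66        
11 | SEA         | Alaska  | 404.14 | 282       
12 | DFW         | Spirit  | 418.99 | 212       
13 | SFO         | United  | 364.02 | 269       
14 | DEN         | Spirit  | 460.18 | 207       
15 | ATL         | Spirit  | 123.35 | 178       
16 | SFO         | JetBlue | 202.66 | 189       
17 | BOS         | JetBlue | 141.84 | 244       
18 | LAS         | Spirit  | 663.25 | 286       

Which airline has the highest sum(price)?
SELECT airline, SUM(price) as val
FROM flights
GROUP BY airline
ORDER BY val DESC
LIMIT 1

Result: Spirit with sum(price) = 4438.21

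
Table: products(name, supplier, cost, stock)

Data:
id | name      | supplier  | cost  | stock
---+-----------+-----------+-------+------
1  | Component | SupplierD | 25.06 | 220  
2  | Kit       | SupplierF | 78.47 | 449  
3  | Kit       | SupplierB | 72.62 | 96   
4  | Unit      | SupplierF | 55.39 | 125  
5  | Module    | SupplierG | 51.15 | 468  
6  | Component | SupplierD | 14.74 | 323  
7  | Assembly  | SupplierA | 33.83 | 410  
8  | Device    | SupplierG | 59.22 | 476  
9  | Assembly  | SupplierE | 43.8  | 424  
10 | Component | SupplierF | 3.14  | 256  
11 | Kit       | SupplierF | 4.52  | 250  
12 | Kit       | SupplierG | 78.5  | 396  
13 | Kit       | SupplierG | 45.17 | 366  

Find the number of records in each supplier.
SELECT supplier, COUNT(*) as count
FROM products
GROUP BY supplier

Result:
  SupplierA: 1
  SupplierB: 1
  SupplierD: 2
  SupplierE: 1
  SupplierF: 4
  SupplierG: 4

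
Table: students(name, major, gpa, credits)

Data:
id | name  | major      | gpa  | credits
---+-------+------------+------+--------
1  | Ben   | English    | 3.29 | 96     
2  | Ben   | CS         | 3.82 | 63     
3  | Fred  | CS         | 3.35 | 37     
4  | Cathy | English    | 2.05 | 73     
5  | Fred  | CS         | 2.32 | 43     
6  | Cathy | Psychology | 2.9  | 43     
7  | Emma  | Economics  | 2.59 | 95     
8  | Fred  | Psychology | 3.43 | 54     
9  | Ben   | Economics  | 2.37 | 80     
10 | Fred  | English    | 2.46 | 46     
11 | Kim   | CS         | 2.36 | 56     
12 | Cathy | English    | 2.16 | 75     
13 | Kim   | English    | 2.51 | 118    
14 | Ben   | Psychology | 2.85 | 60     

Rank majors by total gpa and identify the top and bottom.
SELECT major, SUM(gpa)
FROM students
GROUP BY major
ORDER BY SUM(gpa)

All groups:
  Economics: 4.96
  Psychology: 9.18
  CS: 11.85
  English: 12.47

Highest: English (12.47)
Lowest: Economics (4.96)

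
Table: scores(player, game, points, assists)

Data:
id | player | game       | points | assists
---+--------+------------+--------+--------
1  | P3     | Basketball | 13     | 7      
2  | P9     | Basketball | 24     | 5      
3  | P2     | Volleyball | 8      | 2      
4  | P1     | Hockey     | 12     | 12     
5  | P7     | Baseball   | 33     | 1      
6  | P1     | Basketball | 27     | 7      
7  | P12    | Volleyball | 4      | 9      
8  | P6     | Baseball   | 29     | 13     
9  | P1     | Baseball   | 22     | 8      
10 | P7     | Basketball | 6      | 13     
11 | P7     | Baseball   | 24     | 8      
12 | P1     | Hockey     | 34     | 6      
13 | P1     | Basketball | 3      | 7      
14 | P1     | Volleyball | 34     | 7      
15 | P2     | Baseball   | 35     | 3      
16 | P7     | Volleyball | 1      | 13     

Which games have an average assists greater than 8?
SELECT game, AVG(assists)
FROM scores
GROUP BY game
HAVING AVG(assists) > 8

Result:
  Hockey: avg=9.00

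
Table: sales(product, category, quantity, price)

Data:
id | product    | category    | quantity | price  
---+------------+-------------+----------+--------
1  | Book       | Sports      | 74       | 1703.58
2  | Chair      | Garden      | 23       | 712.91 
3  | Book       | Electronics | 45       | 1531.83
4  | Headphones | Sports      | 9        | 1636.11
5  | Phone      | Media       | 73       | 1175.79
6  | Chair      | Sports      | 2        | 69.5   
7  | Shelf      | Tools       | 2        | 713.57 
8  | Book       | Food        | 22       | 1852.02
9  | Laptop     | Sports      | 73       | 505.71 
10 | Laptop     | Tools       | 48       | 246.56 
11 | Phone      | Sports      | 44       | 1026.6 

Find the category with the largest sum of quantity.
SELECT category, SUM(quantity) as val
FROM sales
GROUP BY category
ORDER BY val DESC
LIMIT 1

Result: Sports with sum(quantity) = 202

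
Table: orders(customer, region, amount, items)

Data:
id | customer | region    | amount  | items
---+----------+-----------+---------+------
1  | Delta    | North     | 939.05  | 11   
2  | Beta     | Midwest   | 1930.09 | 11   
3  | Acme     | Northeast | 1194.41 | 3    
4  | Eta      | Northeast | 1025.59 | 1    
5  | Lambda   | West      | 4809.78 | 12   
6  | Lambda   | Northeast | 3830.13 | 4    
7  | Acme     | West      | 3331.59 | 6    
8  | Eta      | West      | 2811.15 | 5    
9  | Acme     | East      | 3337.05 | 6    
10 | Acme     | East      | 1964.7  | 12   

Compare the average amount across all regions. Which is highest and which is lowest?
SELECT region, AVG(amount)
FROM orders
GROUP BY region
ORDER BY AVG(amount)

All groups:
  North: 939.05
  Midwest: 1930.09
  Northeast: 2016.71
  East: 2650.88
  West: 3650.84

Highest: West (3650.84)
Lowest: North (939.05)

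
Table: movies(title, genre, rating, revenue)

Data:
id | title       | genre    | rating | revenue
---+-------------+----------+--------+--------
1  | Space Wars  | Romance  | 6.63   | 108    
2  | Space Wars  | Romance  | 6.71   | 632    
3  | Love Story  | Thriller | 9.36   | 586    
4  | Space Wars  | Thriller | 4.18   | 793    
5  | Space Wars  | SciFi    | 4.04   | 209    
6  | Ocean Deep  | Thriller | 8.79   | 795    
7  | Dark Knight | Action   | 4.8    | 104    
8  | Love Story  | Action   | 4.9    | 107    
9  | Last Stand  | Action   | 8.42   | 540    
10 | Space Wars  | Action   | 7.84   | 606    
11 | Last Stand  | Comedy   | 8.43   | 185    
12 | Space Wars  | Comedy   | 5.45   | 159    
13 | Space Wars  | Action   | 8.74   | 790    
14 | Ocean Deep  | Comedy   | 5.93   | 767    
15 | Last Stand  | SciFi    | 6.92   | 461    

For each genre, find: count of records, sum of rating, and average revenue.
SELECT genre,
       COUNT(*) as cnt,
       SUM(rating) as total_rating,
       AVG(revenue) as avg_revenue
FROM movies
GROUP BY genre

Result:
  Action: 5 records, 34.70 total rating, 429.40 avg revenue
  Comedy: 3 records, 19.81 total rating, 370.33 avg revenue
  Romance: 2 records, 13.34 total rating, 370.00 avg revenue
  SciFi: 2 records, 10.96 total rating, 335.00 avg revenue
  Thriller: 3 records, 22.33 total rating, 724.67 avg revenue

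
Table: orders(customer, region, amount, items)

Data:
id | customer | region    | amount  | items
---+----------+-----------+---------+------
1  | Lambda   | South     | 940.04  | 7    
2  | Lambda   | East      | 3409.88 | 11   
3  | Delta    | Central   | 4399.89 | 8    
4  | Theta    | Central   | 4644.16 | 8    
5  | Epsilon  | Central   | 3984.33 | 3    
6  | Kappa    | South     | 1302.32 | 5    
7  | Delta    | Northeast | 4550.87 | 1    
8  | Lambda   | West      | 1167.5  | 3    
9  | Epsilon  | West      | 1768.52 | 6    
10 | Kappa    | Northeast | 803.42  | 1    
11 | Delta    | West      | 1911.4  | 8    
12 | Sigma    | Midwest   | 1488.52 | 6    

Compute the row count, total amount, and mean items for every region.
SELECT region,
       COUNT(*) as cnt,
       SUM(amount) as total_amount,
       AVG(items) as avg_items
FROM orders
GROUP BY region

Result:
  Central: 3 records, 13028.38 total amount, 6.33 avg items
  East: 1 records, 3409.88 total amount, 11.00 avg items
  Midwest: 1 records, 1488.52 total amount, 6.00 avg items
  Northeast: 2 records, 5354.29 total amount, 1.00 avg items
  South: 2 records, 2242.36 total amount, 6.00 avg items
  West: 3 records, 4847.42 total amount, 5.67 avg items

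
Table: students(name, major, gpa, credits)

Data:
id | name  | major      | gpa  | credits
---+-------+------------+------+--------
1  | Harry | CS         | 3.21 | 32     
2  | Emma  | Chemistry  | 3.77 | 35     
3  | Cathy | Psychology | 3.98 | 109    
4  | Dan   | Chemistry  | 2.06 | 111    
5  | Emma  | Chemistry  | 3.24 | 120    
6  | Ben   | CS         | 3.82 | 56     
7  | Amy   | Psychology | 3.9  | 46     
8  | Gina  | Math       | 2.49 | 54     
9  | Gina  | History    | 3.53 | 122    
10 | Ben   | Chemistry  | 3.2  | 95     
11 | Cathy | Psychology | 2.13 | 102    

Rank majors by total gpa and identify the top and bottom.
SELECT major, SUM(gpa)
FROM students
GROUP BY major
ORDER BY SUM(gpa)

All groups:
  Math: 2.49
  History: 3.53
  CS: 7.03
  Psychology: 10.01
  Chemistry: 12.27

Highest: Chemistry (12.27)
Lowest: Math (2.49)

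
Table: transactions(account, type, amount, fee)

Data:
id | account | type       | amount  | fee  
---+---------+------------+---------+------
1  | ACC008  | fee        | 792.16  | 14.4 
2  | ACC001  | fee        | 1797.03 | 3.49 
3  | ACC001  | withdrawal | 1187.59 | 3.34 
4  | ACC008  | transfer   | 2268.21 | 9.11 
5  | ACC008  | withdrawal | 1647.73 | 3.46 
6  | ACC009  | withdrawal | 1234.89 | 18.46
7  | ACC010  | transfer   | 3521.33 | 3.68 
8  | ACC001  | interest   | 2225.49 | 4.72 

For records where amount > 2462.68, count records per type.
SELECT type, COUNT(*)
FROM transactions
WHERE amount > 2462.68
GROUP BY type

Note: WHERE filters rows before grouping.

Result:
  transfer: 1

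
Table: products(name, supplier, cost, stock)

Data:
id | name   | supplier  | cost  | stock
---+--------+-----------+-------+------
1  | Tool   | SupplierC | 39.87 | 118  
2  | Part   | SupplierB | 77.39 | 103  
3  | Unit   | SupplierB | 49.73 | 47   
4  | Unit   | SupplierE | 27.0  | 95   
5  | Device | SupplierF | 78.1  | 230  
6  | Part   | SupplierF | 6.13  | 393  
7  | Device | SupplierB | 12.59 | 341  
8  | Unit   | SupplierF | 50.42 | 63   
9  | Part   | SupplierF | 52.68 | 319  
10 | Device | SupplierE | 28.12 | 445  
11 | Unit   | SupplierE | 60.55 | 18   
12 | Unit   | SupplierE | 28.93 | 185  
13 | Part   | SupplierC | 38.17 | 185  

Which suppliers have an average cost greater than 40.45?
SELECT supplier, AVG(cost)
FROM products
GROUP BY supplier
HAVING AVG(cost) > 40.45

Result:
  SupplierB: avg=46.57
  SupplierF: avg=46.83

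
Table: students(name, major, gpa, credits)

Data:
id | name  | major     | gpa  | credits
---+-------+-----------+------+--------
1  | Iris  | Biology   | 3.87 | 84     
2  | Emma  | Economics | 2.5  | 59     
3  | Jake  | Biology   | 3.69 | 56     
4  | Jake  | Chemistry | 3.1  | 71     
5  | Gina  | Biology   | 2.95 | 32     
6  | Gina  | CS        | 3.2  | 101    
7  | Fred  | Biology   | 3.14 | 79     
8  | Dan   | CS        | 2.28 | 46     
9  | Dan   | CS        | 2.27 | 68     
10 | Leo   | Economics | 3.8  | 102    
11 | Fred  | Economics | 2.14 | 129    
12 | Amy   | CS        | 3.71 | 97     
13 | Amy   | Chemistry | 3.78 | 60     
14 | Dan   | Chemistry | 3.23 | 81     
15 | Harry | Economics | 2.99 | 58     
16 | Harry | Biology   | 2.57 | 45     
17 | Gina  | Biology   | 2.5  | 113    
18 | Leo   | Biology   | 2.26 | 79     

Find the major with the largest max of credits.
SELECT major, MAX(credits) as val
FROM students
GROUP BY major
ORDER BY val DESC
LIMIT 1

Result: Economics with max(credits) = 129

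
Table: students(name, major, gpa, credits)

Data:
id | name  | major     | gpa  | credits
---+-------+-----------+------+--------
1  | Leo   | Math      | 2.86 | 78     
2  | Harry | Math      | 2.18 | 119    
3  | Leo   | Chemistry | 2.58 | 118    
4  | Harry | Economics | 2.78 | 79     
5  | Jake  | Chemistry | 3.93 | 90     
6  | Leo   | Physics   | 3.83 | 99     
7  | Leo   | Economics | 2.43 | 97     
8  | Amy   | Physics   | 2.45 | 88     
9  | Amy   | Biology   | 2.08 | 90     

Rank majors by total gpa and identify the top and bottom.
SELECT major, SUM(gpa)
FROM students
GROUP BY major
ORDER BY SUM(gpa)

All groups:
  Biology: 2.08
  Math: 5.04
  Economics: 5.21
  Physics: 6.28
  Chemistry: 6.51

Highest: Chemistry (6.51)
Lowest: Biology (2.08)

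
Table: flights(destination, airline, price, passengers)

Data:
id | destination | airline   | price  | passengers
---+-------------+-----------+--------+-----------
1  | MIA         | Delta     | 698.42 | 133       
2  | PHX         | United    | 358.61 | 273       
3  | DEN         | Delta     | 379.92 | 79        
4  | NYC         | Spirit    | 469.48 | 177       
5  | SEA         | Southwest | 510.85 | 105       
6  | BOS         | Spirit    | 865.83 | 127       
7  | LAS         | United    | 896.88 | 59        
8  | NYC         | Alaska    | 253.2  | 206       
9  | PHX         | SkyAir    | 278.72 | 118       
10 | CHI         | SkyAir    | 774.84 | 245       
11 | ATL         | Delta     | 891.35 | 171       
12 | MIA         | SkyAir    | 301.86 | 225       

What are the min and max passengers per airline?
SELECT airline, MIN(passengers), MAX(passengers)
FROM flights
GROUP BY airline

Result:
  Alaska: min=206, max=206
  Delta: min=79, max=171
  SkyAir: min=118, max=245
  Southwest: min=105, max=105
  Spirit: min=127, max=177
  United: min=59, max=273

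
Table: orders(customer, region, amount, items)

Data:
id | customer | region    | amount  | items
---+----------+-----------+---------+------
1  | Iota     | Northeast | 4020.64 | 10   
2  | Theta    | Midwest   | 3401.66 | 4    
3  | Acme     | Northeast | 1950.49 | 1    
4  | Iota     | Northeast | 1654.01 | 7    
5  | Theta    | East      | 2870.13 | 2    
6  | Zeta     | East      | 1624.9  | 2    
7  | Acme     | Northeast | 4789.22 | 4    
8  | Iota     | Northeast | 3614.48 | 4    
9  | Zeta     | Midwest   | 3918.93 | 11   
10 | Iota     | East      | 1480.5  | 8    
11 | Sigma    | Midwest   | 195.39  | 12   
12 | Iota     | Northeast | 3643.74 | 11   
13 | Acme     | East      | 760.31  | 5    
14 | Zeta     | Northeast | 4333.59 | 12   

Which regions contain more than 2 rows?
SELECT region, COUNT(*) as cnt
FROM orders
GROUP BY region
HAVING COUNT(*) > 2

Result:
  East: 4
  Midwest: 3
  Northeast: 7

Note: HAVING filters groups after aggregation, WHERE filters rows before.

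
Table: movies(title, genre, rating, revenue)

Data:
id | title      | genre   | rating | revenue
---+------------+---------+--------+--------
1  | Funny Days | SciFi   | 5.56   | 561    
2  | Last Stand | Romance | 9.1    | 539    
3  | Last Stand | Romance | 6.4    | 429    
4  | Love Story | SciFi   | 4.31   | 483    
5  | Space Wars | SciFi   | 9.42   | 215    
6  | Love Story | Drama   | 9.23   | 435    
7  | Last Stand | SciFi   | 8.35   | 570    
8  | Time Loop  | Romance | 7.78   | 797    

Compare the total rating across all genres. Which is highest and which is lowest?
SELECT genre, SUM(rating)
FROM movies
GROUP BY genre
ORDER BY SUM(rating)

All groups:
  Drama: 9.23
  Romance: 23.28
  SciFi: 27.64

Highest: SciFi (27.64)
Lowest: Drama (9.23)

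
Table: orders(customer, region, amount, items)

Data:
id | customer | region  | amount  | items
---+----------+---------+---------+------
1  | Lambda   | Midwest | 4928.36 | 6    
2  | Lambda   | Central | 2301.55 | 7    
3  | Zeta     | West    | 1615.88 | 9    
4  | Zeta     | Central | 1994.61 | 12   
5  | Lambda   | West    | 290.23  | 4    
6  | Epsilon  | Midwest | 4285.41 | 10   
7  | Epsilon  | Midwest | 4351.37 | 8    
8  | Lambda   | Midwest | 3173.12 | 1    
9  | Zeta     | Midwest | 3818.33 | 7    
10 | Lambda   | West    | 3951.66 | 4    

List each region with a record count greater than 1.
SELECT region, COUNT(*) as cnt
FROM orders
GROUP BY region
HAVING COUNT(*) > 1

Result:
  Central: 2
  Midwest: 5
  West: 3

Note: HAVING filters groups after aggregation, WHERE filters rows before.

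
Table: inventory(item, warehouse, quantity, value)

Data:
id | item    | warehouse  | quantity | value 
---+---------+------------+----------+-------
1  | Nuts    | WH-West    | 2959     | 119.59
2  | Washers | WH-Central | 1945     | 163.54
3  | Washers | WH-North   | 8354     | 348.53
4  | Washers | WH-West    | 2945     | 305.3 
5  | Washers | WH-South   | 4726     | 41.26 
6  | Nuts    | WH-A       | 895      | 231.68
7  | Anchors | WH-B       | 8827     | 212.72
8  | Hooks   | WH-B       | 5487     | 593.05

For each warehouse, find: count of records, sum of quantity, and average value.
SELECT warehouse,
       COUNT(*) as cnt,
       SUM(quantity) as total_quantity,
       AVG(value) as avg_value
FROM inventory
GROUP BY warehouse

Result:
  WH-A: 1 records, 895 total quantity, 231.68 avg value
  WH-B: 2 records, 14314 total quantity, 402.89 avg value
  WH-Central: 1 records, 1945 total quantity, 163.54 avg value
  WH-North: 1 records, 8354 total quantity, 348.53 avg value
  WH-South: 1 records, 4726 total quantity, 41.26 avg value
  WH-West: 2 records, 5904 total quantity, 212.45 avg value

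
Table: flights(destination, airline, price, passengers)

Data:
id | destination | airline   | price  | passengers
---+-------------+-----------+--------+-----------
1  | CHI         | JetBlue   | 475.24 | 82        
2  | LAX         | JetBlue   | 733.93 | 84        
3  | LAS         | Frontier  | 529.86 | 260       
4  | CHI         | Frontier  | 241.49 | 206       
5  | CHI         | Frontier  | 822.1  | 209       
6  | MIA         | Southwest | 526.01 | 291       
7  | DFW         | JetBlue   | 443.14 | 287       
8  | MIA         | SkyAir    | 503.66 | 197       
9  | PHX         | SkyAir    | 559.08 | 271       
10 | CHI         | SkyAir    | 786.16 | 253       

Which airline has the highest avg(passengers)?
SELECT airline, AVG(passengers) as val
FROM flights
GROUP BY airline
ORDER BY val DESC
LIMIT 1

Result: Southwest with avg(passengers) = 291.00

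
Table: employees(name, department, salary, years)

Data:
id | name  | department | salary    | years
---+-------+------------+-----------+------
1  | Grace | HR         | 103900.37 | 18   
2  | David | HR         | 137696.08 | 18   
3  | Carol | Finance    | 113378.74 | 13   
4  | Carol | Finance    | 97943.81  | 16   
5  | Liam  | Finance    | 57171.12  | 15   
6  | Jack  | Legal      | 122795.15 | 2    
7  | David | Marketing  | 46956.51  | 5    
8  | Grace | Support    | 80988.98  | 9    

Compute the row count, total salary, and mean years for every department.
SELECT department,
       COUNT(*) as cnt,
       SUM(salary) as total_salary,
       AVG(years) as avg_years
FROM employees
GROUP BY department

Result:
  Finance: 3 records, 268493.67 total salary, 14.67 avg years
  HR: 2 records, 241596.45 total salary, 18.00 avg years
  Legal: 1 records, 122795.15 total salary, 2.00 avg years
  Marketing: 1 records, 46956.51 total salary, 5.00 avg years
  Support: 1 records, 80988.98 total salary, 9.00 avg years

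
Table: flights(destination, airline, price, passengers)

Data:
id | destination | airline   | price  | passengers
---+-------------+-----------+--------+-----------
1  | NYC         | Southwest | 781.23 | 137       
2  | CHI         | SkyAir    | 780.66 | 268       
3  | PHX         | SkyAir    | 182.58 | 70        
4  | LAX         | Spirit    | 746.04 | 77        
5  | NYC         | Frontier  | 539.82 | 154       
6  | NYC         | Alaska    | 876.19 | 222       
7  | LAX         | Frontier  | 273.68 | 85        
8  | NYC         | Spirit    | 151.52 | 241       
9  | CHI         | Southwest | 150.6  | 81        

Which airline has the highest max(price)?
SELECT airline, MAX(price) as val
FROM flights
GROUP BY airline
ORDER BY val DESC
LIMIT 1

Result: Alaska with max(price) = 876.19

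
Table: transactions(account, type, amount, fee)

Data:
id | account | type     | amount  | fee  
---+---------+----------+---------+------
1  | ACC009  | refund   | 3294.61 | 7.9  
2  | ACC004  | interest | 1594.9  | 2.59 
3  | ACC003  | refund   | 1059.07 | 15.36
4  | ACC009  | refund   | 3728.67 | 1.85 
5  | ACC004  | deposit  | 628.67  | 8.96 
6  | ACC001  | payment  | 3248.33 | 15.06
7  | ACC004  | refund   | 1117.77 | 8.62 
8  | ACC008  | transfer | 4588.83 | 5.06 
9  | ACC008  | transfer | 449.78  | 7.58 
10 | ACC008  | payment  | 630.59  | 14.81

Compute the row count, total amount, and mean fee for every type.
SELECT type,
       COUNT(*) as cnt,
       SUM(amount) as total_amount,
       AVG(fee) as avg_fee
FROM transactions
GROUP BY type

Result:
  deposit: 1 records, 628.67 total amount, 8.96 avg fee
  interest: 1 records, 1594.90 total amount, 2.59 avg fee
  payment: 2 records, 3878.92 total amount, 14.94 avg fee
  refund: 4 records, 9200.12 total amount, 8.43 avg fee
  transfer: 2 records, 5038.61 total amount, 6.32 avg fee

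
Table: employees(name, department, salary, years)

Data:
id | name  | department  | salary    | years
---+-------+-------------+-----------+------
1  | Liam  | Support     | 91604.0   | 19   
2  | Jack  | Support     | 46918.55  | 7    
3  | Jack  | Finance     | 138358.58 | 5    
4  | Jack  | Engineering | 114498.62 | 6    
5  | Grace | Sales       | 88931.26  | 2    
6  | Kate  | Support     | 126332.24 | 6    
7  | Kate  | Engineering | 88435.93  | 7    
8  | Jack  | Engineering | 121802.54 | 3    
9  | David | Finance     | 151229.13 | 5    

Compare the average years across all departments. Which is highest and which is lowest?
SELECT department, AVG(years)
FROM employees
GROUP BY department
ORDER BY AVG(years)

All groups:
  Sales: 2.00
  Finance: 5.00
  Engineering: 5.33
  Support: 10.67

Highest: Support (10.67)
Lowest: Sales (2.00)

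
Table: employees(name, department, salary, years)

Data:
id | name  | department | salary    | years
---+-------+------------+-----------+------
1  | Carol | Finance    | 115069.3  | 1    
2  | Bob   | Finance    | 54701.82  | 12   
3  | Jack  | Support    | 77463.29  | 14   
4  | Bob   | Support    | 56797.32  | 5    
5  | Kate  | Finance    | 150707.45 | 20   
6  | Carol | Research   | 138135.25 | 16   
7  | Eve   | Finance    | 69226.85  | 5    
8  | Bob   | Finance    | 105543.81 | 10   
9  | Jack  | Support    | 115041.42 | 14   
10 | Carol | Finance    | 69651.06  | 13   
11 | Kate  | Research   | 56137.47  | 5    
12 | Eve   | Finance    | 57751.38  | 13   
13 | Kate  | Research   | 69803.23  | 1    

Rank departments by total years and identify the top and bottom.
SELECT department, SUM(years)
FROM employees
GROUP BY department
ORDER BY SUM(years)

All groups:
  Research: 22
  Support: 33
  Finance: 74

Highest: Finance (74)
Lowest: Research (22)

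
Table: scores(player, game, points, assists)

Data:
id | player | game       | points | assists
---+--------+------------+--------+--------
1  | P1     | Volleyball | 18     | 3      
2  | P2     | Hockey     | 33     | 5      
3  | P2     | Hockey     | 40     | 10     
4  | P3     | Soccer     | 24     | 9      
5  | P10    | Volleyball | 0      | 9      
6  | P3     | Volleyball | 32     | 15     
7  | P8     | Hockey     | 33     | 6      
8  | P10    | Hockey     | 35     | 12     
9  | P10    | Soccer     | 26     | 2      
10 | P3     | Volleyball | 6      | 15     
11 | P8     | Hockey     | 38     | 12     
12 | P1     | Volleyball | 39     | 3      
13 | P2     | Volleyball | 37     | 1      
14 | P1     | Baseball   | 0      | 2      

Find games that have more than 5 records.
SELECT game, COUNT(*) as cnt
FROM scores
GROUP BY game
HAVING COUNT(*) > 5

Result:
  Volleyball: 6

Note: HAVING filters groups after aggregation, WHERE filters rows before.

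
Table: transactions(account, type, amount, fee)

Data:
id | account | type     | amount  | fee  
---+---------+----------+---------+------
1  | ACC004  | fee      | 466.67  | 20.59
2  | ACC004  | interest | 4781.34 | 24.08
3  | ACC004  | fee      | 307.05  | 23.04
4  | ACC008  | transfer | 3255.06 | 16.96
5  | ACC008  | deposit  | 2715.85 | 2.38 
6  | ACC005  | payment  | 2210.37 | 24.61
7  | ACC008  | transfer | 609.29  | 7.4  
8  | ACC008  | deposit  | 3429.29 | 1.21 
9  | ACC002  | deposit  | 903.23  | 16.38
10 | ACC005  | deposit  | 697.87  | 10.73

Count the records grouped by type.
SELECT type, COUNT(*) as count
FROM transactions
GROUP BY type

Result:
  deposit: 4
  fee: 2
  interest: 1
  payment: 1
  transfer: 2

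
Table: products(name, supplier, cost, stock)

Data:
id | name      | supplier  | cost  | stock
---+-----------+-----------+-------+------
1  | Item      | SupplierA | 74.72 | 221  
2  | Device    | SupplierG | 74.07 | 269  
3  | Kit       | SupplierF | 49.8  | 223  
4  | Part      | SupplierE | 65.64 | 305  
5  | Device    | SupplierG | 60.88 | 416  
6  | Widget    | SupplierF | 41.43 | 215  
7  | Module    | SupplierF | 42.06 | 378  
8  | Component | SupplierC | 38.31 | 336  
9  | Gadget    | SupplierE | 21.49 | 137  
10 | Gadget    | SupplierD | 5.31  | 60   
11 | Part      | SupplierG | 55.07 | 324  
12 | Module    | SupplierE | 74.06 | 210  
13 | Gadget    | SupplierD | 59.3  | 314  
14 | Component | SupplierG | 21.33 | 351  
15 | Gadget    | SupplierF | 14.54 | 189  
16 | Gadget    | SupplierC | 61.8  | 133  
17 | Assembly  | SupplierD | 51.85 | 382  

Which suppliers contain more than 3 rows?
SELECT supplier, COUNT(*) as cnt
FROM products
GROUP BY supplier
HAVING COUNT(*) > 3

Result:
  SupplierF: 4
  SupplierG: 4

Note: HAVING filters groups after aggregation, WHERE filters rows before.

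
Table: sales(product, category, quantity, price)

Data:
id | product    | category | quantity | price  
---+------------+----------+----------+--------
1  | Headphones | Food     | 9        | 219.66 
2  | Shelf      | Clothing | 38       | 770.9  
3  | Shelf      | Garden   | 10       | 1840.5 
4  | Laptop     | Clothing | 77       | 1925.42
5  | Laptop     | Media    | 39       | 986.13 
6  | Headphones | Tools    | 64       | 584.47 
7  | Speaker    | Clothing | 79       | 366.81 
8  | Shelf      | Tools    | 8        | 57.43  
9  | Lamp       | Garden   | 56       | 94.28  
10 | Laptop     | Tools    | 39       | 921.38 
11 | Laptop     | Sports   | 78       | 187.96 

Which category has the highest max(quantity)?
SELECT category, MAX(quantity) as val
FROM sales
GROUP BY category
ORDER BY val DESC
LIMIT 1

Result: Clothing with max(quantity) = 79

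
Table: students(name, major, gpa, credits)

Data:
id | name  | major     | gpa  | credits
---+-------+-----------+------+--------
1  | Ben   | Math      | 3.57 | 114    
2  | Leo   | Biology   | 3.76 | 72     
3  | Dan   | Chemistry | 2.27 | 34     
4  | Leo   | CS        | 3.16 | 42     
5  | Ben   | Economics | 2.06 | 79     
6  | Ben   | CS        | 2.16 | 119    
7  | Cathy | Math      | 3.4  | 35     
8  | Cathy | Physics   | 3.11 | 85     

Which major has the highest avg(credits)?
SELECT major, AVG(credits) as val
FROM students
GROUP BY major
ORDER BY val DESC
LIMIT 1

Result: Physics with avg(credits) = 85.00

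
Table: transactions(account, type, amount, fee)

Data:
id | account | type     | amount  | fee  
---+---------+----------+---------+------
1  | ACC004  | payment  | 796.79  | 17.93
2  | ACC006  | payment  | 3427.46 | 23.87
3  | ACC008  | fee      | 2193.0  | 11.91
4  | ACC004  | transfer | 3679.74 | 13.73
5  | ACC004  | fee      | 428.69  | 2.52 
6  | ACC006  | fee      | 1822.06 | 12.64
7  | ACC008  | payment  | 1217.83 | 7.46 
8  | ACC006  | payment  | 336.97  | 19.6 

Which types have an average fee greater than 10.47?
SELECT type, AVG(fee)
FROM transactions
GROUP BY type
HAVING AVG(fee) > 10.47

Result:
  payment: avg=17.22
  transfer: avg=13.73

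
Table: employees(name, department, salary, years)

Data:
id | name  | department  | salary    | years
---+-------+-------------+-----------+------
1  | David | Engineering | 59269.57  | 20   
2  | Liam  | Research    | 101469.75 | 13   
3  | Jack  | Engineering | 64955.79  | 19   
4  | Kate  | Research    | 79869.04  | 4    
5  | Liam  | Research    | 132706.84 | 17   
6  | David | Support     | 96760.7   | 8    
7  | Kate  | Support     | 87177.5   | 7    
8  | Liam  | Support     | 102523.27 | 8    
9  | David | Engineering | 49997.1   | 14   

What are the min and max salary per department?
SELECT department, MIN(salary), MAX(salary)
FROM employees
GROUP BY department

Result:
  Engineering: min=49997.10, max=64955.79
  Research: min=79869.04, max=132706.84
  Support: min=87177.50, max=102523.27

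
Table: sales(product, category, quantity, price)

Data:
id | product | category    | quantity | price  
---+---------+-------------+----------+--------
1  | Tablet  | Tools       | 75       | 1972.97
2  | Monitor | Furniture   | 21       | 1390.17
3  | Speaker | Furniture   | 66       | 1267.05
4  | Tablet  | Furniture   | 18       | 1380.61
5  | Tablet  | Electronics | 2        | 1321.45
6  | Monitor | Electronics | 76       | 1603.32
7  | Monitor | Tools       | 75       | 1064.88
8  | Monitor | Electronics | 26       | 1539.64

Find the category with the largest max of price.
SELECT category, MAX(price) as val
FROM sales
GROUP BY category
ORDER BY val DESC
LIMIT 1

Result: Tools with max(price) = 1972.97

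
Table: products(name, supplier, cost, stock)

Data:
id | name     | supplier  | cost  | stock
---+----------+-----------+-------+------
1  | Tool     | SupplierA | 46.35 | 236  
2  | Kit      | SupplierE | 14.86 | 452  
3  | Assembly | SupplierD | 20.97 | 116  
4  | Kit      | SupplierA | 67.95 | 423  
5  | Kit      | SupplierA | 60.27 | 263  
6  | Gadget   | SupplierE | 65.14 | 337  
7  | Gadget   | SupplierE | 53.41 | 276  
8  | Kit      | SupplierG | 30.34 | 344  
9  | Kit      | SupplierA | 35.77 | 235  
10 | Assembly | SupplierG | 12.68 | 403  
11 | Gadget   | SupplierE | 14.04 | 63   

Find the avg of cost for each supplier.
SELECT supplier, AVG(cost) as result
FROM products
GROUP BY supplier

Result:
  SupplierA: 52.59
  SupplierD: 20.97
  SupplierE: 36.86
  SupplierG: 21.51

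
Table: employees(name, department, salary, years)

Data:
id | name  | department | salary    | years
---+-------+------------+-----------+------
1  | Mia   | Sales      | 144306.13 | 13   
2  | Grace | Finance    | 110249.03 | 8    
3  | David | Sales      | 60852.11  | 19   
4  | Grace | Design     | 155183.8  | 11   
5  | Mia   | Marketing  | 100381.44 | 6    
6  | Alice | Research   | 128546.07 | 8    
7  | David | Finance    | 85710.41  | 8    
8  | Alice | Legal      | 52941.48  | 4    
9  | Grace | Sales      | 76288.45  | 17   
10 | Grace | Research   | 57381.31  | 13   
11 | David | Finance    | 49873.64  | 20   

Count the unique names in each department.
SELECT department, COUNT(DISTINCT name)
FROM employees
GROUP BY department

Result:
  Design: 1 distinct
  Finance: 2 distinct
  Legal: 1 distinct
  Marketing: 1 distinct
  Research: 2 distinct
  Sales: 3 distinct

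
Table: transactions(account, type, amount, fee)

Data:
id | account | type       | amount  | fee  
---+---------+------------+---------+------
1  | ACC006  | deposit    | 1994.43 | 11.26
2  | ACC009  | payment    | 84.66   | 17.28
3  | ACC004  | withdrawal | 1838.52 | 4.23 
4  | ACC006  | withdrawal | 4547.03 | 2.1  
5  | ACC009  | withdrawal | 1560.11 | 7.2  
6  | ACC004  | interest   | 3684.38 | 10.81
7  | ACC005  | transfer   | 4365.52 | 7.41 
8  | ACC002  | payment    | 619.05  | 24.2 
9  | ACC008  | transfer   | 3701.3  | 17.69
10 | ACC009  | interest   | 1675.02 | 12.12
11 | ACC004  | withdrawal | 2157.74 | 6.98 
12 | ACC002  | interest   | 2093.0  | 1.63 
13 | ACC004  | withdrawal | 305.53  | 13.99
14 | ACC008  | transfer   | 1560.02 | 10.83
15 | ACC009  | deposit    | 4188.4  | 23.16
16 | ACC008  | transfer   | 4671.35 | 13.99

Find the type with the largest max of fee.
SELECT type, MAX(fee) as val
FROM transactions
GROUP BY type
ORDER BY val DESC
LIMIT 1

Result: payment with max(fee) = 24.20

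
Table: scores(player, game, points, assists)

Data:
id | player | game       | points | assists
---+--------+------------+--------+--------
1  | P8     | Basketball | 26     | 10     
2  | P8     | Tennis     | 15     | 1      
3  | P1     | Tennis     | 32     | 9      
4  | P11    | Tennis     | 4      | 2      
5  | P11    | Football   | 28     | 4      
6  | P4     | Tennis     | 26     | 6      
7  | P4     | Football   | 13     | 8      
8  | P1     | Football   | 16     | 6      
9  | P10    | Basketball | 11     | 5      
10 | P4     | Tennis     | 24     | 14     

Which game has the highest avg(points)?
SELECT game, AVG(points) as val
FROM scores
GROUP BY game
ORDER BY val DESC
LIMIT 1

Result: Tennis with avg(points) = 20.20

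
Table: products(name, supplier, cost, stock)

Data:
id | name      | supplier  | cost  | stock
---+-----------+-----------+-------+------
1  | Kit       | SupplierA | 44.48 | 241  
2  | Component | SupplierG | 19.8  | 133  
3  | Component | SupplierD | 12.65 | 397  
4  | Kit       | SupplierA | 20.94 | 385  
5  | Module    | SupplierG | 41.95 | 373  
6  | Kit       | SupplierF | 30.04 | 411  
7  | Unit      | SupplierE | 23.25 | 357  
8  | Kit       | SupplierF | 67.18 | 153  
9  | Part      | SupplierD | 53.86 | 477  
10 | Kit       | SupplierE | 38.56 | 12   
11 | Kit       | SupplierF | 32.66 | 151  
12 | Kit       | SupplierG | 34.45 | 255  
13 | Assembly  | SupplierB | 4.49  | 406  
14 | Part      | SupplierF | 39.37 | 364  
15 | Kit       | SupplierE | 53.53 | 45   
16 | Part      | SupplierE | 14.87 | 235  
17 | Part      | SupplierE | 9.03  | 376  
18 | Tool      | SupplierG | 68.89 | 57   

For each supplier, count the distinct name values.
SELECT supplier, COUNT(DISTINCT name)
FROM products
GROUP BY supplier

Result:
  SupplierA: 1 distinct
  SupplierB: 1 distinct
  SupplierD: 2 distinct
  SupplierE: 3 distinct
  SupplierF: 2 distinct
  SupplierG: 4 distinct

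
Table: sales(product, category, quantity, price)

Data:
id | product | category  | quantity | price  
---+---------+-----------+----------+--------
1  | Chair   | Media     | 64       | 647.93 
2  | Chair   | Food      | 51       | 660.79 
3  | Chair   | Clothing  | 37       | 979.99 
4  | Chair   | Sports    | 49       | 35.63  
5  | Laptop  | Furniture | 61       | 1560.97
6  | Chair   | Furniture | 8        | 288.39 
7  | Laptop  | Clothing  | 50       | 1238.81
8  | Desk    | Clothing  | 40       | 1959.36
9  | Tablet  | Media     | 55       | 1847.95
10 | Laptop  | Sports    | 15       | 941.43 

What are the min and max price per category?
SELECT category, MIN(price), MAX(price)
FROM sales
GROUP BY category

Result:
  Clothing: min=979.99, max=1959.36
  Food: min=660.79, max=660.79
  Furniture: min=288.39, max=1560.97
  Media: min=647.93, max=1847.95
  Sports: min=35.63, max=941.43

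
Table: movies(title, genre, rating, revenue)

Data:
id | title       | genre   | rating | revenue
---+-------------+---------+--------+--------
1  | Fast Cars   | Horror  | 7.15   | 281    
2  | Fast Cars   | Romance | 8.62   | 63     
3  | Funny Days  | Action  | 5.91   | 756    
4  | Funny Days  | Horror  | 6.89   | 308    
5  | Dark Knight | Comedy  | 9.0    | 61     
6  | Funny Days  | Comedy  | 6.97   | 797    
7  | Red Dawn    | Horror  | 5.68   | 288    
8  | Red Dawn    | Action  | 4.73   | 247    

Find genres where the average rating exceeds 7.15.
SELECT genre, AVG(rating)
FROM movies
GROUP BY genre
HAVING AVG(rating) > 7.15

Result:
  Comedy: avg=7.99
  Romance: avg=8.62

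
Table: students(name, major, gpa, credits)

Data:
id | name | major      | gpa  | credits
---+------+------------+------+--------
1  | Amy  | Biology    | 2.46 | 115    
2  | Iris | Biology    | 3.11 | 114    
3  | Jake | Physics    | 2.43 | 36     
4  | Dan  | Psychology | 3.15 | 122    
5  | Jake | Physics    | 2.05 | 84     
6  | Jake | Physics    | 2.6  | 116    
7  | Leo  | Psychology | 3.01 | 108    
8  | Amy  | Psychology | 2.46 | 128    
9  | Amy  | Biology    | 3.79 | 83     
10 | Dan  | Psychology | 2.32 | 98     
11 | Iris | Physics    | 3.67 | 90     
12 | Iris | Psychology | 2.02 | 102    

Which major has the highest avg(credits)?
SELECT major, AVG(credits) as val
FROM students
GROUP BY major
ORDER BY val DESC
LIMIT 1

Result: Psychology with avg(credits) = 111.60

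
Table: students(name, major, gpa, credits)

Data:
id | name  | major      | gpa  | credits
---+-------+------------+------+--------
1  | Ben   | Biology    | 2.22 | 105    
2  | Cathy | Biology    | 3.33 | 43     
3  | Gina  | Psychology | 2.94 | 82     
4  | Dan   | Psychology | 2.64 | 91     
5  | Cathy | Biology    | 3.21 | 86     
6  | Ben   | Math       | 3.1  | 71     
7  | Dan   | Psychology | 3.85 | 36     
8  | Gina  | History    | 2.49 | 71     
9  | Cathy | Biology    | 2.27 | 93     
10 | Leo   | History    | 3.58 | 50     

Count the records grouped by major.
SELECT major, COUNT(*) as count
FROM students
GROUP BY major

Result:
  Biology: 4
  History: 2
  Math: 1
  Psychology: 3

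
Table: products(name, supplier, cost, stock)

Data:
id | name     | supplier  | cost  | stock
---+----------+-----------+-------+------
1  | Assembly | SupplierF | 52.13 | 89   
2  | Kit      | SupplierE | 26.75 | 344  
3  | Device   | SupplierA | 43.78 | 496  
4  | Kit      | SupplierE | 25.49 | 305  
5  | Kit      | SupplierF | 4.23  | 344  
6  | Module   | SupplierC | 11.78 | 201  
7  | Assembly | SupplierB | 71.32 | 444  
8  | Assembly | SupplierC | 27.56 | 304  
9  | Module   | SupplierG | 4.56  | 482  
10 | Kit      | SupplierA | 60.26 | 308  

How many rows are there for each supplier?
SELECT supplier, COUNT(*) as count
FROM products
GROUP BY supplier

Result:
  SupplierA: 2
  SupplierB: 1
  SupplierC: 2
  SupplierE: 2
  SupplierF: 2
  SupplierG: 1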